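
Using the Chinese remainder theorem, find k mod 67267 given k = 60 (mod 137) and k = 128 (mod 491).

137⁻¹ mod 491: 137·448 ≡ 1 (mod 491), so 137⁻¹ ≡ 448.
k = 60 + 137·((128 − 60)·448 mod 491) = 60 + 137·22 = 3074.

3074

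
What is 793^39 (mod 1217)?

184

793^1 ≡ 793 (mod 1217)
793^2 ≡ 793^2 = 628849 ≡ 877 (mod 1217)
793^4 ≡ 877^2 = 769129 ≡ 1202 (mod 1217)
793^8 ≡ 1202^2 = 1444804 ≡ 225 (mod 1217)
793^16 ≡ 225^2 = 50625 ≡ 728 (mod 1217)
793^32 ≡ 728^2 = 529984 ≡ 589 (mod 1217)
793^39 = 793^32 · 793^4 · 793^2 · 793^1 ≡ 589 · 1202 · 877 · 793 (mod 1217).
Accumulate the product:
589 · 1202 = 707978 ≡ 901
901 · 877 = 790177 ≡ 344
344 · 793 = 272792 ≡ 184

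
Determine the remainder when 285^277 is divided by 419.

99

Compute successive squares:
277 in binary is 100010101, i.e. 277 = 256 + 16 + 4 + 1.
285^1 ≡ 285 (mod 419)
285^2 ≡ 285^2 = 81225 ≡ 358 (mod 419)
285^4 ≡ 358^2 = 128164 ≡ 369 (mod 419)
285^8 ≡ 369^2 = 136161 ≡ 405 (mod 419)
285^16 ≡ 405^2 = 164025 ≡ 196 (mod 419)
285^32 ≡ 196^2 = 38416 ≡ 287 (mod 419)
285^64 ≡ 287^2 = 82369 ≡ 245 (mod 419)
285^128 ≡ 245^2 = 60025 ≡ 108 (mod 419)
285^256 ≡ 108^2 = 11664 ≡ 351 (mod 419)
285^277 = 285^256 · 285^16 · 285^4 · 285^1 ≡ 351 · 196 · 369 · 285 (mod 419).
Accumulate the product:
351 · 196 = 68796 ≡ 80
80 · 369 = 29520 ≡ 190
190 · 285 = 54150 ≡ 99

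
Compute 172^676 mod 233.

172^1 ≡ 172 (mod 233)
172^2 ≡ 172^2 = 29584 ≡ 226 (mod 233)
172^4 ≡ 226^2 = 51076 ≡ 49 (mod 233)
172^8 ≡ 49^2 = 2401 ≡ 71 (mod 233)
172^16 ≡ 71^2 = 5041 ≡ 148 (mod 233)
172^32 ≡ 148^2 = 21904 ≡ 2 (mod 233)
172^64 ≡ 2^2 = 4 (mod 233)
172^128 ≡ 4^2 = 16 (mod 233)
172^256 ≡ 16^2 = 256 ≡ 23 (mod 233)
172^512 ≡ 23^2 = 529 ≡ 63 (mod 233)
172^676 = 172^512 × 172^128 × 172^32 × 172^4 ≡ 63 × 16 × 2 × 49 (mod 233).
Accumulate the product:
63 × 16 = 1008 ≡ 76
76 × 2 = 152
152 × 49 = 7448 ≡ 225

225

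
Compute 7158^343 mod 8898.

618

Compute successive squares:
7158^1 ≡ 7158 (mod 8898)
7158^2 ≡ 7158^2 = 51236964 ≡ 2280 (mod 8898)
7158^4 ≡ 2280^2 = 5198400 ≡ 1968 (mod 8898)
7158^8 ≡ 1968^2 = 3873024 ≡ 2394 (mod 8898)
7158^16 ≡ 2394^2 = 5731236 ≡ 924 (mod 8898)
7158^32 ≡ 924^2 = 853776 ≡ 8466 (mod 8898)
7158^64 ≡ 8466^2 = 71673156 ≡ 8664 (mod 8898)
7158^128 ≡ 8664^2 = 75064896 ≡ 1368 (mod 8898)
7158^256 ≡ 1368^2 = 1871424 ≡ 2844 (mod 8898)
7158^343 = 7158^256 × 7158^64 × 7158^16 × 7158^4 × 7158^2 × 7158^1 ≡ 2844 × 8664 × 924 × 1968 × 2280 × 7158 (mod 8898).
Accumulate the product:
2844 × 8664 = 24640416 ≡ 1854
1854 × 924 = 1713096 ≡ 4680
4680 × 1968 = 9210240 ≡ 810
810 × 2280 = 1846800 ≡ 4914
4914 × 7158 = 35174412 ≡ 618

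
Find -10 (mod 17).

-10 = -1*17 + 7, so -10 ≡ 7 (mod 17).

7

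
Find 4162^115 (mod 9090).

6268

Using repeated squaring:
115 in binary is 1110011, i.e. 115 = 64 + 32 + 16 + 2 + 1.
4162^1 ≡ 4162 (mod 9090)
4162^2 ≡ 4162^2 = 17322244 ≡ 5794 (mod 9090)
4162^4 ≡ 5794^2 = 33570436 ≡ 1066 (mod 9090)
4162^8 ≡ 1066^2 = 1136356 ≡ 106 (mod 9090)
4162^16 ≡ 106^2 = 11236 ≡ 2146 (mod 9090)
4162^32 ≡ 2146^2 = 4605316 ≡ 5776 (mod 9090)
4162^64 ≡ 5776^2 = 33362176 ≡ 1876 (mod 9090)
4162^115 = 4162^64 · 4162^32 · 4162^16 · 4162^2 · 4162^1 ≡ 1876 · 5776 · 2146 · 5794 · 4162 (mod 9090).
Accumulate the product:
1876 · 5776 = 10835776 ≡ 496
496 · 2146 = 1064416 ≡ 886
886 · 5794 = 5133484 ≡ 6724
6724 · 4162 = 27985288 ≡ 6268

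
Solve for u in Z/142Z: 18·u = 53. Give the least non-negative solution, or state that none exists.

no solution

gcd(18, 142) = 2, and 2 does not divide 53.
So the congruence has no solution.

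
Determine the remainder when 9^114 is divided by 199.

By square-and-multiply:
9^1 ≡ 9 (mod 199)
9^2 ≡ 9^2 = 81 (mod 199)
9^4 ≡ 81^2 = 6561 ≡ 193 (mod 199)
9^8 ≡ 193^2 = 37249 ≡ 36 (mod 199)
9^16 ≡ 36^2 = 1296 ≡ 102 (mod 199)
9^32 ≡ 102^2 = 10404 ≡ 56 (mod 199)
9^64 ≡ 56^2 = 3136 ≡ 151 (mod 199)
9^114 = 9^64 · 9^32 · 9^16 · 9^2 ≡ 151 · 56 · 102 · 81 (mod 199).
Accumulate the product:
151 · 56 = 8456 ≡ 98
98 · 102 = 9996 ≡ 46
46 · 81 = 3726 ≡ 144

144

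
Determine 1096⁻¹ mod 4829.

4243

4829 = 4·1096 + 445
1096 = 2·445 + 206
445 = 2·206 + 33
206 = 6·33 + 8
33 = 4·8 + 1
8 = 8·1 + 0
gcd(1096, 4829) = 1, so the inverse exists.
Back-substitute for 1:
1 = 1·33 − 4·8
  = −4·206 + 25·33
  = 25·445 − 54·206
  = −54·1096 + 133·445
  = 133·4829 − 586·1096
So 1096⁻¹ ≡ −586 ≡ 4243 (mod 4829).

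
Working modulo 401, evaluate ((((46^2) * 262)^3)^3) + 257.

(46)^2 ≡ 111 (mod 401)
111 * 262 = 29082 ≡ 210 (mod 401)
(210)^3 ≡ 306 (mod 401)
(306)^3 ≡ 364 (mod 401)
364 + 257 = 621 ≡ 220 (mod 401)

220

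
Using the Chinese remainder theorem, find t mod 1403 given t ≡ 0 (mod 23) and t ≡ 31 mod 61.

92

23⁻¹ mod 61: 23·8 ≡ 1 (mod 61), so 23⁻¹ ≡ 8.
t = 0 + 23·((31 − 0)·8 mod 61) = 0 + 23·4 = 92.
Check: 92 mod 23 = 0, 92 mod 61 = 31. ✓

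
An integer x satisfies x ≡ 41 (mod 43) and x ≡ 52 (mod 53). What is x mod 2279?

43⁻¹ mod 53: 43×37 ≡ 1 (mod 53), so 43⁻¹ ≡ 37.
x = 41 + 43×((52 − 41)×37 mod 53) = 41 + 43×36 = 1589.

1589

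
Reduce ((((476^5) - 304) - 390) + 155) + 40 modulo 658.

(476)^5 ≡ 350 (mod 658)
350 - 304 = 46
46 - 390 = -344 ≡ 314 (mod 658)
314 + 155 = 469
469 + 40 = 509

509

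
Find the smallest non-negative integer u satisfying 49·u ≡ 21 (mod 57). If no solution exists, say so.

33

gcd(49, 57) = 1, so a unique solution mod 57 exists.
49⁻¹ ≡ 7 (mod 57).
u ≡ 7·21 ≡ 33 (mod 57).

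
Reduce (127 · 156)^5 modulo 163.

70

127 · 156 = 19812 ≡ 89 (mod 163)
(89)^5 ≡ 70 (mod 163)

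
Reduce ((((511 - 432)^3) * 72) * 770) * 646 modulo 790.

0

511 - 432 = 79
(79)^3 ≡ 79 (mod 790)
79 * 72 = 5688 ≡ 158 (mod 790)
158 * 770 = 121660 ≡ 0 (mod 790)
0 * 646 = 0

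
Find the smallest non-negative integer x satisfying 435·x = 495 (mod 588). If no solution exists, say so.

89

gcd(435, 588) = 3, and 3 | 495, so solutions exist.
Divide through by 3: 145·x ≡ 165 (mod 196).
145⁻¹ ≡ 73 (mod 196).
x ≡ 73·165 ≡ 89 (mod 196).
The smallest non-negative solution is x = 89.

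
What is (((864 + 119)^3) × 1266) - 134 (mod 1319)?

378

864 + 119 = 983
(983)^3 ≡ 65 (mod 1319)
65 × 1266 = 82290 ≡ 512 (mod 1319)
512 - 134 = 378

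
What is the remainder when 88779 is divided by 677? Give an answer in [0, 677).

88779 = 131·677 + 92, so 88779 ≡ 92 (mod 677).

92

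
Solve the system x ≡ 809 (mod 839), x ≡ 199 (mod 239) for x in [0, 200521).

197135

839⁻¹ mod 239: 839×96 ≡ 1 (mod 239), so 839⁻¹ ≡ 96.
x = 809 + 839×((199 − 809)×96 mod 239) = 809 + 839×234 = 197135.
Check: 197135 mod 839 = 809, 197135 mod 239 = 199. ✓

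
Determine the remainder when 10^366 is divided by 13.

1

366 in binary is 101101110, i.e. 366 = 256 + 64 + 32 + 8 + 4 + 2.
10^1 ≡ 10 (mod 13)
10^2 ≡ 10^2 = 100 ≡ 9 (mod 13)
10^4 ≡ 9^2 = 81 ≡ 3 (mod 13)
10^8 ≡ 3^2 = 9 (mod 13)
10^16 ≡ 9^2 = 81 ≡ 3 (mod 13)
10^32 ≡ 3^2 = 9 (mod 13)
10^64 ≡ 9^2 = 81 ≡ 3 (mod 13)
10^128 ≡ 3^2 = 9 (mod 13)
10^256 ≡ 9^2 = 81 ≡ 3 (mod 13)
10^366 = 10^256 × 10^64 × 10^32 × 10^8 × 10^4 × 10^2 ≡ 3 × 3 × 9 × 9 × 3 × 9 (mod 13).
Accumulate the product:
3 × 3 = 9
9 × 9 = 81 ≡ 3
3 × 9 = 27 ≡ 1
1 × 3 = 3
3 × 9 = 27 ≡ 1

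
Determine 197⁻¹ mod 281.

97

281 = 1*197 + 84
197 = 2*84 + 29
84 = 2*29 + 26
29 = 1*26 + 3
26 = 8*3 + 2
3 = 1*2 + 1
2 = 2*1 + 0
gcd(197, 281) = 1, so the inverse exists.
Bézout: 1 = −68*281 + 97*197.
So 197⁻¹ ≡ 97 (mod 281).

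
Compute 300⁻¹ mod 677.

677 = 2×300 + 77
300 = 3×77 + 69
77 = 1×69 + 8
69 = 8×8 + 5
8 = 1×5 + 3
5 = 1×3 + 2
3 = 1×2 + 1
2 = 2×1 + 0
gcd(300, 677) = 1, so the inverse exists.
Bézout: 1 = 113×677 − 255×300.
So 300⁻¹ ≡ −255 ≡ 422 (mod 677).

422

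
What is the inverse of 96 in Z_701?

314

701 = 7×96 + 29
96 = 3×29 + 9
29 = 3×9 + 2
9 = 4×2 + 1
2 = 2×1 + 0
gcd(96, 701) = 1, so the inverse exists.
Bézout: 1 = −43×701 + 314×96.
So 96⁻¹ ≡ 314 (mod 701).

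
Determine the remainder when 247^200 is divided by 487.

247^1 ≡ 247 (mod 487)
247^2 ≡ 247^2 = 61009 ≡ 134 (mod 487)
247^4 ≡ 134^2 = 17956 ≡ 424 (mod 487)
247^8 ≡ 424^2 = 179776 ≡ 73 (mod 487)
247^16 ≡ 73^2 = 5329 ≡ 459 (mod 487)
247^32 ≡ 459^2 = 210681 ≡ 297 (mod 487)
247^64 ≡ 297^2 = 88209 ≡ 62 (mod 487)
247^128 ≡ 62^2 = 3844 ≡ 435 (mod 487)
247^200 = 247^128 × 247^64 × 247^8 ≡ 435 × 62 × 73 (mod 487).
Accumulate the product:
435 × 62 = 26970 ≡ 185
185 × 73 = 13505 ≡ 356

356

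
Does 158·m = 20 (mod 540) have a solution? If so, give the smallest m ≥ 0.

gcd(158, 540) = 2, and 2 | 20, so solutions exist.
Divide through by 2: 79·m mod 270 = 10.
79⁻¹ ≡ 229 (mod 270).
m ≡ 229·10 ≡ 130 (mod 270).
The smallest non-negative solution is m = 130.

130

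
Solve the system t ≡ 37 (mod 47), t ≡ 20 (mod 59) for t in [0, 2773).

47⁻¹ mod 59: 47×54 ≡ 1 (mod 59), so 47⁻¹ ≡ 54.
t = 37 + 47×((20 − 37)×54 mod 59) = 37 + 47×26 = 1259.

1259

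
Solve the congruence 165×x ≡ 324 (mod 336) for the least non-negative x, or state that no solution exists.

gcd(165, 336) = 3, and 3 | 324, so solutions exist.
Divide through by 3: 55×x ≡ 108 (mod 112).
55⁻¹ ≡ 55 (mod 112).
x ≡ 55×108 ≡ 4 (mod 112).
The smallest non-negative solution is x = 4.

4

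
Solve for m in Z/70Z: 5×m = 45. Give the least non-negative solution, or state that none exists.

gcd(5, 70) = 5, and 5 | 45, so solutions exist.
Divide through by 5: 1×m = 9 (mod 14).
1⁻¹ ≡ 1 (mod 14).
m ≡ 1×9 ≡ 9 (mod 14).
The smallest non-negative solution is m = 9.

9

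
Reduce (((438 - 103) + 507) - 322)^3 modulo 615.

550

438 - 103 = 335
335 + 507 = 842 ≡ 227 (mod 615)
227 - 322 = -95 ≡ 520 (mod 615)
(520)^3 ≡ 550 (mod 615)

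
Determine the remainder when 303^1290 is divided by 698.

181

By square-and-multiply:
1290 in binary is 10100001010, i.e. 1290 = 1024 + 256 + 8 + 2.
303^1 ≡ 303 (mod 698)
303^2 ≡ 303^2 = 91809 ≡ 371 (mod 698)
303^4 ≡ 371^2 = 137641 ≡ 135 (mod 698)
303^8 ≡ 135^2 = 18225 ≡ 77 (mod 698)
303^16 ≡ 77^2 = 5929 ≡ 345 (mod 698)
303^32 ≡ 345^2 = 119025 ≡ 365 (mod 698)
303^64 ≡ 365^2 = 133225 ≡ 605 (mod 698)
303^128 ≡ 605^2 = 366025 ≡ 273 (mod 698)
303^256 ≡ 273^2 = 74529 ≡ 541 (mod 698)
303^512 ≡ 541^2 = 292681 ≡ 219 (mod 698)
303^1024 ≡ 219^2 = 47961 ≡ 497 (mod 698)
303^1290 = 303^1024 * 303^256 * 303^8 * 303^2 ≡ 497 * 541 * 77 * 371 (mod 698).
Accumulate the product:
497 * 541 = 268877 ≡ 147
147 * 77 = 11319 ≡ 151
151 * 371 = 56021 ≡ 181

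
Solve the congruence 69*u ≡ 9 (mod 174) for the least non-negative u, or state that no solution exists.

gcd(69, 174) = 3, and 3 | 9, so solutions exist.
Divide through by 3: 23*u mod 58 = 3.
23⁻¹ ≡ 53 (mod 58).
u ≡ 53*3 ≡ 43 (mod 58).
The smallest non-negative solution is u = 43.

43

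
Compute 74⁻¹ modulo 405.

104

405 = 5*74 + 35
74 = 2*35 + 4
35 = 8*4 + 3
4 = 1*3 + 1
3 = 3*1 + 0
gcd(74, 405) = 1, so the inverse exists.
Back-substitute for 1:
1 = 1*4 − 1*3
  = −1*35 + 9*4
  = 9*74 − 19*35
  = −19*405 + 104*74
So 74⁻¹ ≡ 104 (mod 405).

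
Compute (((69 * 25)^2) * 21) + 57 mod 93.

87

69 * 25 = 1725 ≡ 51 (mod 93)
(51)^2 ≡ 90 (mod 93)
90 * 21 = 1890 ≡ 30 (mod 93)
30 + 57 = 87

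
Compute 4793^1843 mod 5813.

By square-and-multiply:
1843 in binary is 11100110011, i.e. 1843 = 1024 + 512 + 256 + 32 + 16 + 2 + 1.
4793^1 ≡ 4793 (mod 5813)
4793^2 ≡ 4793^2 = 22972849 ≡ 5686 (mod 5813)
4793^4 ≡ 5686^2 = 32330596 ≡ 4503 (mod 5813)
4793^8 ≡ 4503^2 = 20277009 ≡ 1265 (mod 5813)
4793^16 ≡ 1265^2 = 1600225 ≡ 1650 (mod 5813)
4793^32 ≡ 1650^2 = 2722500 ≡ 2016 (mod 5813)
4793^64 ≡ 2016^2 = 4064256 ≡ 969 (mod 5813)
4793^128 ≡ 969^2 = 938961 ≡ 3068 (mod 5813)
4793^256 ≡ 3068^2 = 9412624 ≡ 1377 (mod 5813)
4793^512 ≡ 1377^2 = 1896129 ≡ 1091 (mod 5813)
4793^1024 ≡ 1091^2 = 1190281 ≡ 4429 (mod 5813)
4793^1843 = 4793^1024 * 4793^512 * 4793^256 * 4793^32 * 4793^16 * 4793^2 * 4793^1 ≡ 4429 * 1091 * 1377 * 2016 * 1650 * 5686 * 4793 (mod 5813).
Accumulate the product:
4429 * 1091 = 4832039 ≡ 1436
1436 * 1377 = 1977372 ≡ 952
952 * 2016 = 1919232 ≡ 942
942 * 1650 = 1554300 ≡ 2229
2229 * 5686 = 12674094 ≡ 1754
1754 * 4793 = 8406922 ≡ 1324

1324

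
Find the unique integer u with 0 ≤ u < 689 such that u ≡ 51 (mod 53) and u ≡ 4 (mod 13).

316

53⁻¹ mod 13: 53×1 ≡ 1 (mod 13), so 53⁻¹ ≡ 1.
u = 51 + 53×((4 − 51)×1 mod 13) = 51 + 53×5 = 316.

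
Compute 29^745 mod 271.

29

29^1 ≡ 29 (mod 271)
29^2 ≡ 29^2 = 841 ≡ 28 (mod 271)
29^4 ≡ 28^2 = 784 ≡ 242 (mod 271)
29^8 ≡ 242^2 = 58564 ≡ 28 (mod 271)
29^16 ≡ 28^2 = 784 ≡ 242 (mod 271)
29^32 ≡ 242^2 = 58564 ≡ 28 (mod 271)
29^64 ≡ 28^2 = 784 ≡ 242 (mod 271)
29^128 ≡ 242^2 = 58564 ≡ 28 (mod 271)
29^256 ≡ 28^2 = 784 ≡ 242 (mod 271)
29^512 ≡ 242^2 = 58564 ≡ 28 (mod 271)
29^745 = 29^512 × 29^128 × 29^64 × 29^32 × 29^8 × 29^1 ≡ 28 × 28 × 242 × 28 × 28 × 29 (mod 271).
Accumulate the product:
28 × 28 = 784 ≡ 242
242 × 242 = 58564 ≡ 28
28 × 28 = 784 ≡ 242
242 × 28 = 6776 ≡ 1
1 × 29 = 29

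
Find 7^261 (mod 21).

7

By square-and-multiply:
261 in binary is 100000101, i.e. 261 = 256 + 4 + 1.
7^1 ≡ 7 (mod 21)
7^2 ≡ 7^2 = 49 ≡ 7 (mod 21)
7^4 ≡ 7^2 = 49 ≡ 7 (mod 21)
7^8 ≡ 7^2 = 49 ≡ 7 (mod 21)
7^16 ≡ 7^2 = 49 ≡ 7 (mod 21)
7^32 ≡ 7^2 = 49 ≡ 7 (mod 21)
7^64 ≡ 7^2 = 49 ≡ 7 (mod 21)
7^128 ≡ 7^2 = 49 ≡ 7 (mod 21)
7^256 ≡ 7^2 = 49 ≡ 7 (mod 21)
7^261 = 7^256 · 7^4 · 7^1 ≡ 7 · 7 · 7 (mod 21).
Accumulate the product:
7 · 7 = 49 ≡ 7
7 · 7 = 49 ≡ 7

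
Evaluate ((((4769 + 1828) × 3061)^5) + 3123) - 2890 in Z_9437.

1857

4769 + 1828 = 6597
6597 × 3061 = 20193417 ≡ 7674 (mod 9437)
(7674)^5 ≡ 1624 (mod 9437)
1624 + 3123 = 4747
4747 - 2890 = 1857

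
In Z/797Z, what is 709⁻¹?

480

Apply the Euclidean algorithm and back-substitute:
797 = 1·709 + 88
709 = 8·88 + 5
88 = 17·5 + 3
5 = 1·3 + 2
3 = 1·2 + 1
2 = 2·1 + 0
gcd(709, 797) = 1, so the inverse exists.
Back-substitute for 1:
1 = 1·3 − 1·2
  = −1·5 + 2·3
  = 2·88 − 35·5
  = −35·709 + 282·88
  = 282·797 − 317·709
So 709⁻¹ ≡ −317 ≡ 480 (mod 797).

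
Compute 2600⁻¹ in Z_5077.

3880

5077 = 1·2600 + 2477
2600 = 1·2477 + 123
2477 = 20·123 + 17
123 = 7·17 + 4
17 = 4·4 + 1
4 = 4·1 + 0
gcd(2600, 5077) = 1, so the inverse exists.
Bézout: 1 = 613·5077 − 1197·2600.
So 2600⁻¹ ≡ −1197 ≡ 3880 (mod 5077).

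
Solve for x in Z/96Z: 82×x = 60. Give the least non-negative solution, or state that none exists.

gcd(82, 96) = 2, and 2 | 60, so solutions exist.
Divide through by 2: 41×x ≡ 30 (mod 48).
41⁻¹ ≡ 41 (mod 48).
x ≡ 41×30 ≡ 30 (mod 48).
The smallest non-negative solution is x = 30.

30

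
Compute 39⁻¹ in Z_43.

By the extended Euclidean algorithm:
43 = 1×39 + 4
39 = 9×4 + 3
4 = 1×3 + 1
3 = 3×1 + 0
gcd(39, 43) = 1, so the inverse exists.
Back-substitute for 1:
1 = 1×4 − 1×3
  = −1×39 + 10×4
  = 10×43 − 11×39
So 39⁻¹ ≡ −11 ≡ 32 (mod 43).

32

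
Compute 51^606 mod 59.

28

Compute successive squares:
51^1 ≡ 51 (mod 59)
51^2 ≡ 51^2 = 2601 ≡ 5 (mod 59)
51^4 ≡ 5^2 = 25 (mod 59)
51^8 ≡ 25^2 = 625 ≡ 35 (mod 59)
51^16 ≡ 35^2 = 1225 ≡ 45 (mod 59)
51^32 ≡ 45^2 = 2025 ≡ 19 (mod 59)
51^64 ≡ 19^2 = 361 ≡ 7 (mod 59)
51^128 ≡ 7^2 = 49 (mod 59)
51^256 ≡ 49^2 = 2401 ≡ 41 (mod 59)
51^512 ≡ 41^2 = 1681 ≡ 29 (mod 59)
51^606 = 51^512 × 51^64 × 51^16 × 51^8 × 51^4 × 51^2 ≡ 29 × 7 × 45 × 35 × 25 × 5 (mod 59).
Accumulate the product:
29 × 7 = 203 ≡ 26
26 × 45 = 1170 ≡ 49
49 × 35 = 1715 ≡ 4
4 × 25 = 100 ≡ 41
41 × 5 = 205 ≡ 28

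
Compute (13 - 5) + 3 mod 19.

11

13 - 5 = 8
8 + 3 = 11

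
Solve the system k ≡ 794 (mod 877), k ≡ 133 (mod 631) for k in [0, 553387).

877⁻¹ mod 631: 877*59 ≡ 1 (mod 631), so 877⁻¹ ≡ 59.
k = 794 + 877*((133 − 794)*59 mod 631) = 794 + 877*123 = 108665.
Check: 108665 mod 877 = 794, 108665 mod 631 = 133. ✓

108665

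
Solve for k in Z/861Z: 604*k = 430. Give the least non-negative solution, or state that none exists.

gcd(604, 861) = 1, so a unique solution mod 861 exists.
604⁻¹ ≡ 67 (mod 861).
k ≡ 67*430 ≡ 397 (mod 861).

397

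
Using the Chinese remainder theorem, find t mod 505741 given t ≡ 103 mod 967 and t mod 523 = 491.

283434

967⁻¹ mod 523: 967*331 ≡ 1 (mod 523), so 967⁻¹ ≡ 331.
t = 103 + 967*((491 − 103)*331 mod 523) = 103 + 967*293 = 283434.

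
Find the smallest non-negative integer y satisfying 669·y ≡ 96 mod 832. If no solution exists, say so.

224

gcd(669, 832) = 1, so a unique solution mod 832 exists.
669⁻¹ ≡ 245 (mod 832).
y ≡ 245·96 ≡ 224 (mod 832).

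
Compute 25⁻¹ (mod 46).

35

46 = 1×25 + 21
25 = 1×21 + 4
21 = 5×4 + 1
4 = 4×1 + 0
gcd(25, 46) = 1, so the inverse exists.
Back-substitute for 1:
1 = 1×21 − 5×4
  = −5×25 + 6×21
  = 6×46 − 11×25
So 25⁻¹ ≡ −11 ≡ 35 (mod 46).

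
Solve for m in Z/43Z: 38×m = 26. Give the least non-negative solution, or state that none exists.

12

gcd(38, 43) = 1, so a unique solution mod 43 exists.
38⁻¹ ≡ 17 (mod 43).
m ≡ 17×26 ≡ 12 (mod 43).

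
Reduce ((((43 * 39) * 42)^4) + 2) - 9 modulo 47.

30

43 * 39 = 1677 ≡ 32 (mod 47)
32 * 42 = 1344 ≡ 28 (mod 47)
(28)^4 ≡ 37 (mod 47)
37 + 2 = 39
39 - 9 = 30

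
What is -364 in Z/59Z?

-364 = -7·59 + 49, so -364 ≡ 49 (mod 59).

49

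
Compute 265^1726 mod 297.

265^1 ≡ 265 (mod 297)
265^2 ≡ 265^2 = 70225 ≡ 133 (mod 297)
265^4 ≡ 133^2 = 17689 ≡ 166 (mod 297)
265^8 ≡ 166^2 = 27556 ≡ 232 (mod 297)
265^16 ≡ 232^2 = 53824 ≡ 67 (mod 297)
265^32 ≡ 67^2 = 4489 ≡ 34 (mod 297)
265^64 ≡ 34^2 = 1156 ≡ 265 (mod 297)
265^128 ≡ 265^2 = 70225 ≡ 133 (mod 297)
265^256 ≡ 133^2 = 17689 ≡ 166 (mod 297)
265^512 ≡ 166^2 = 27556 ≡ 232 (mod 297)
265^1024 ≡ 232^2 = 53824 ≡ 67 (mod 297)
265^1726 = 265^1024 * 265^512 * 265^128 * 265^32 * 265^16 * 265^8 * 265^4 * 265^2 ≡ 67 * 232 * 133 * 34 * 67 * 232 * 166 * 133 (mod 297).
Accumulate the product:
67 * 232 = 15544 ≡ 100
100 * 133 = 13300 ≡ 232
232 * 34 = 7888 ≡ 166
166 * 67 = 11122 ≡ 133
133 * 232 = 30856 ≡ 265
265 * 166 = 43990 ≡ 34
34 * 133 = 4522 ≡ 67

67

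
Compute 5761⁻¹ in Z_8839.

7653

8839 = 1·5761 + 3078
5761 = 1·3078 + 2683
3078 = 1·2683 + 395
2683 = 6·395 + 313
395 = 1·313 + 82
313 = 3·82 + 67
82 = 1·67 + 15
67 = 4·15 + 7
15 = 2·7 + 1
7 = 7·1 + 0
gcd(5761, 8839) = 1, so the inverse exists.
Bézout: 1 = 773·8839 − 1186·5761.
So 5761⁻¹ ≡ −1186 ≡ 7653 (mod 8839).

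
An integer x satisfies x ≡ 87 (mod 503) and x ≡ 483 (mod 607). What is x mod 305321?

503⁻¹ mod 607: 503·321 ≡ 1 (mod 607), so 503⁻¹ ≡ 321.
x = 87 + 503·((483 − 87)·321 mod 607) = 87 + 503·253 = 127346.

127346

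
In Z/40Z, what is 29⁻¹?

29

40 = 1*29 + 11
29 = 2*11 + 7
11 = 1*7 + 4
7 = 1*4 + 3
4 = 1*3 + 1
3 = 3*1 + 0
gcd(29, 40) = 1, so the inverse exists.
Bézout: 1 = 8*40 − 11*29.
So 29⁻¹ ≡ −11 ≡ 29 (mod 40).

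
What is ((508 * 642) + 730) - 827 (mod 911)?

508 * 642 = 326136 ≡ 909 (mod 911)
909 + 730 = 1639 ≡ 728 (mod 911)
728 - 827 = -99 ≡ 812 (mod 911)

812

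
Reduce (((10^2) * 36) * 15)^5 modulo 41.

(10)^2 ≡ 18 (mod 41)
18 * 36 = 648 ≡ 33 (mod 41)
33 * 15 = 495 ≡ 3 (mod 41)
(3)^5 ≡ 38 (mod 41)

38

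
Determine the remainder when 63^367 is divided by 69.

367 in binary is 101101111, i.e. 367 = 256 + 64 + 32 + 8 + 4 + 2 + 1.
63^1 ≡ 63 (mod 69)
63^2 ≡ 63^2 = 3969 ≡ 36 (mod 69)
63^4 ≡ 36^2 = 1296 ≡ 54 (mod 69)
63^8 ≡ 54^2 = 2916 ≡ 18 (mod 69)
63^16 ≡ 18^2 = 324 ≡ 48 (mod 69)
63^32 ≡ 48^2 = 2304 ≡ 27 (mod 69)
63^64 ≡ 27^2 = 729 ≡ 39 (mod 69)
63^128 ≡ 39^2 = 1521 ≡ 3 (mod 69)
63^256 ≡ 3^2 = 9 (mod 69)
63^367 = 63^256 × 63^64 × 63^32 × 63^8 × 63^4 × 63^2 × 63^1 ≡ 9 × 39 × 27 × 18 × 54 × 36 × 63 (mod 69).
Accumulate the product:
9 × 39 = 351 ≡ 6
6 × 27 = 162 ≡ 24
24 × 18 = 432 ≡ 18
18 × 54 = 972 ≡ 6
6 × 36 = 216 ≡ 9
9 × 63 = 567 ≡ 15

15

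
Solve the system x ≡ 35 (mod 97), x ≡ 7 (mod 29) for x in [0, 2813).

326

97⁻¹ mod 29: 97·3 ≡ 1 (mod 29), so 97⁻¹ ≡ 3.
x = 35 + 97·((7 − 35)·3 mod 29) = 35 + 97·3 = 326.
Check: 326 mod 97 = 35, 326 mod 29 = 7. ✓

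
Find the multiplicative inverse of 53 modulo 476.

9

476 = 8·53 + 52
53 = 1·52 + 1
52 = 52·1 + 0
gcd(53, 476) = 1, so the inverse exists.
Back-substitute for 1:
1 = 1·53 − 1·52
  = −1·476 + 9·53
So 53⁻¹ ≡ 9 (mod 476).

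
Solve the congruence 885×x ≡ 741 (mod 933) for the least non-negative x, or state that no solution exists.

gcd(885, 933) = 3, and 3 | 741, so solutions exist.
Divide through by 3: 295×x mod 311 = 247.
295⁻¹ ≡ 136 (mod 311).
x ≡ 136×247 ≡ 4 (mod 311).
The smallest non-negative solution is x = 4.

4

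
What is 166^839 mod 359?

35

Using repeated squaring:
839 in binary is 1101000111, i.e. 839 = 512 + 256 + 64 + 4 + 2 + 1.
166^1 ≡ 166 (mod 359)
166^2 ≡ 166^2 = 27556 ≡ 272 (mod 359)
166^4 ≡ 272^2 = 73984 ≡ 30 (mod 359)
166^8 ≡ 30^2 = 900 ≡ 182 (mod 359)
166^16 ≡ 182^2 = 33124 ≡ 96 (mod 359)
166^32 ≡ 96^2 = 9216 ≡ 241 (mod 359)
166^64 ≡ 241^2 = 58081 ≡ 282 (mod 359)
166^128 ≡ 282^2 = 79524 ≡ 185 (mod 359)
166^256 ≡ 185^2 = 34225 ≡ 120 (mod 359)
166^512 ≡ 120^2 = 14400 ≡ 40 (mod 359)
166^839 = 166^512 * 166^256 * 166^64 * 166^4 * 166^2 * 166^1 ≡ 40 * 120 * 282 * 30 * 272 * 166 (mod 359).
Accumulate the product:
40 * 120 = 4800 ≡ 133
133 * 282 = 37506 ≡ 170
170 * 30 = 5100 ≡ 74
74 * 272 = 20128 ≡ 24
24 * 166 = 3984 ≡ 35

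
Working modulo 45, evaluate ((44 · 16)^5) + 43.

12

44 · 16 = 704 ≡ 29 (mod 45)
(29)^5 ≡ 14 (mod 45)
14 + 43 = 57 ≡ 12 (mod 45)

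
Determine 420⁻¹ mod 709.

525

Apply the Euclidean algorithm and back-substitute:
709 = 1*420 + 289
420 = 1*289 + 131
289 = 2*131 + 27
131 = 4*27 + 23
27 = 1*23 + 4
23 = 5*4 + 3
4 = 1*3 + 1
3 = 3*1 + 0
gcd(420, 709) = 1, so the inverse exists.
Bézout: 1 = 109*709 − 184*420.
So 420⁻¹ ≡ −184 ≡ 525 (mod 709).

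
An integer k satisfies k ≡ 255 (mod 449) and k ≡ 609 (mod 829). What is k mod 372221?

279982

449⁻¹ mod 829: 449·805 ≡ 1 (mod 829), so 449⁻¹ ≡ 805.
k = 255 + 449·((609 − 255)·805 mod 829) = 255 + 449·623 = 279982.
Check: 279982 mod 449 = 255, 279982 mod 829 = 609. ✓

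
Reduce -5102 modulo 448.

-5102 = -12*448 + 274, so -5102 ≡ 274 (mod 448).

274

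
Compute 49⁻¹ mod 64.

64 = 1×49 + 15
49 = 3×15 + 4
15 = 3×4 + 3
4 = 1×3 + 1
3 = 3×1 + 0
gcd(49, 64) = 1, so the inverse exists.
Bézout: 1 = −13×64 + 17×49.
So 49⁻¹ ≡ 17 (mod 64).

17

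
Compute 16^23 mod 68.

16^1 ≡ 16 (mod 68)
16^2 ≡ 16^2 = 256 ≡ 52 (mod 68)
16^4 ≡ 52^2 = 2704 ≡ 52 (mod 68)
16^8 ≡ 52^2 = 2704 ≡ 52 (mod 68)
16^16 ≡ 52^2 = 2704 ≡ 52 (mod 68)
16^23 = 16^16 * 16^4 * 16^2 * 16^1 ≡ 52 * 52 * 52 * 16 (mod 68).
Accumulate the product:
52 * 52 = 2704 ≡ 52
52 * 52 = 2704 ≡ 52
52 * 16 = 832 ≡ 16

16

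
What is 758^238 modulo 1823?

By square-and-multiply:
238 in binary is 11101110, i.e. 238 = 128 + 64 + 32 + 8 + 4 + 2.
758^1 ≡ 758 (mod 1823)
758^2 ≡ 758^2 = 574564 ≡ 319 (mod 1823)
758^4 ≡ 319^2 = 101761 ≡ 1496 (mod 1823)
758^8 ≡ 1496^2 = 2238016 ≡ 1195 (mod 1823)
758^16 ≡ 1195^2 = 1428025 ≡ 616 (mod 1823)
758^32 ≡ 616^2 = 379456 ≡ 272 (mod 1823)
758^64 ≡ 272^2 = 73984 ≡ 1064 (mod 1823)
758^128 ≡ 1064^2 = 1132096 ≡ 13 (mod 1823)
758^238 = 758^128 · 758^64 · 758^32 · 758^8 · 758^4 · 758^2 ≡ 13 · 1064 · 272 · 1195 · 1496 · 319 (mod 1823).
Accumulate the product:
13 · 1064 = 13832 ≡ 1071
1071 · 272 = 291312 ≡ 1455
1455 · 1195 = 1738725 ≡ 1406
1406 · 1496 = 2103376 ≡ 1457
1457 · 319 = 464783 ≡ 1741

1741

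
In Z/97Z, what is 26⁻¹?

By the extended Euclidean algorithm:
97 = 3·26 + 19
26 = 1·19 + 7
19 = 2·7 + 5
7 = 1·5 + 2
5 = 2·2 + 1
2 = 2·1 + 0
gcd(26, 97) = 1, so the inverse exists.
Bézout: 1 = 11·97 − 41·26.
So 26⁻¹ ≡ −41 ≡ 56 (mod 97).

56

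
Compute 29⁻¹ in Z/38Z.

38 = 1*29 + 9
29 = 3*9 + 2
9 = 4*2 + 1
2 = 2*1 + 0
gcd(29, 38) = 1, so the inverse exists.
Back-substitute for 1:
1 = 1*9 − 4*2
  = −4*29 + 13*9
  = 13*38 − 17*29
So 29⁻¹ ≡ −17 ≡ 21 (mod 38).

21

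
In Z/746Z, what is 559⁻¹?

Apply the Euclidean algorithm and back-substitute:
746 = 1×559 + 187
559 = 2×187 + 185
187 = 1×185 + 2
185 = 92×2 + 1
2 = 2×1 + 0
gcd(559, 746) = 1, so the inverse exists.
Back-substitute for 1:
1 = 1×185 − 92×2
  = −92×187 + 93×185
  = 93×559 − 278×187
  = −278×746 + 371×559
So 559⁻¹ ≡ 371 (mod 746).

371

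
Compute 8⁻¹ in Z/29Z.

29 = 3×8 + 5
8 = 1×5 + 3
5 = 1×3 + 2
3 = 1×2 + 1
2 = 2×1 + 0
gcd(8, 29) = 1, so the inverse exists.
Bézout: 1 = −3×29 + 11×8.
So 8⁻¹ ≡ 11 (mod 29).

11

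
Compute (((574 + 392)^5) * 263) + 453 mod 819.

574 + 392 = 966 ≡ 147 (mod 819)
(147)^5 ≡ 504 (mod 819)
504 * 263 = 132552 ≡ 693 (mod 819)
693 + 453 = 1146 ≡ 327 (mod 819)

327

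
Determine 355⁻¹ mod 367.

214

By the extended Euclidean algorithm:
367 = 1×355 + 12
355 = 29×12 + 7
12 = 1×7 + 5
7 = 1×5 + 2
5 = 2×2 + 1
2 = 2×1 + 0
gcd(355, 367) = 1, so the inverse exists.
Back-substitute for 1:
1 = 1×5 − 2×2
  = −2×7 + 3×5
  = 3×12 − 5×7
  = −5×355 + 148×12
  = 148×367 − 153×355
So 355⁻¹ ≡ −153 ≡ 214 (mod 367).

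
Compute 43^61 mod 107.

97

Using repeated squaring:
61 in binary is 111101, i.e. 61 = 32 + 16 + 8 + 4 + 1.
43^1 ≡ 43 (mod 107)
43^2 ≡ 43^2 = 1849 ≡ 30 (mod 107)
43^4 ≡ 30^2 = 900 ≡ 44 (mod 107)
43^8 ≡ 44^2 = 1936 ≡ 10 (mod 107)
43^16 ≡ 10^2 = 100 (mod 107)
43^32 ≡ 100^2 = 10000 ≡ 49 (mod 107)
43^61 = 43^32 · 43^16 · 43^8 · 43^4 · 43^1 ≡ 49 · 100 · 10 · 44 · 43 (mod 107).
Accumulate the product:
49 · 100 = 4900 ≡ 85
85 · 10 = 850 ≡ 101
101 · 44 = 4444 ≡ 57
57 · 43 = 2451 ≡ 97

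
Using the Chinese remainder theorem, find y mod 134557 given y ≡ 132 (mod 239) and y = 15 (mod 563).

3956

239⁻¹ mod 563: 239×457 ≡ 1 (mod 563), so 239⁻¹ ≡ 457.
y = 132 + 239×((15 − 132)×457 mod 563) = 132 + 239×16 = 3956.
Check: 3956 mod 239 = 132, 3956 mod 563 = 15. ✓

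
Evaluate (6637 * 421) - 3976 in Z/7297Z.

2747

6637 * 421 = 2794177 ≡ 6723 (mod 7297)
6723 - 3976 = 2747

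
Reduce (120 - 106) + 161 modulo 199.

120 - 106 = 14
14 + 161 = 175

175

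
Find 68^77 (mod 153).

By square-and-multiply:
68^1 ≡ 68 (mod 153)
68^2 ≡ 68^2 = 4624 ≡ 34 (mod 153)
68^4 ≡ 34^2 = 1156 ≡ 85 (mod 153)
68^8 ≡ 85^2 = 7225 ≡ 34 (mod 153)
68^16 ≡ 34^2 = 1156 ≡ 85 (mod 153)
68^32 ≡ 85^2 = 7225 ≡ 34 (mod 153)
68^64 ≡ 34^2 = 1156 ≡ 85 (mod 153)
68^77 = 68^64 · 68^8 · 68^4 · 68^1 ≡ 85 · 34 · 85 · 68 (mod 153).
Accumulate the product:
85 · 34 = 2890 ≡ 136
136 · 85 = 11560 ≡ 85
85 · 68 = 5780 ≡ 119

119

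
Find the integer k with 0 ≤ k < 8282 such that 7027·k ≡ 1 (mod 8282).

Apply the Euclidean algorithm and back-substitute:
8282 = 1*7027 + 1255
7027 = 5*1255 + 752
1255 = 1*752 + 503
752 = 1*503 + 249
503 = 2*249 + 5
249 = 49*5 + 4
5 = 1*4 + 1
4 = 4*1 + 0
gcd(7027, 8282) = 1, so the inverse exists.
Back-substitute for 1:
1 = 1*5 − 1*4
  = −1*249 + 50*5
  = 50*503 − 101*249
  = −101*752 + 151*503
  = 151*1255 − 252*752
  = −252*7027 + 1411*1255
  = 1411*8282 − 1663*7027
So 7027⁻¹ ≡ −1663 ≡ 6619 (mod 8282).

6619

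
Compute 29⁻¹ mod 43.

Apply the Euclidean algorithm and back-substitute:
43 = 1*29 + 14
29 = 2*14 + 1
14 = 14*1 + 0
gcd(29, 43) = 1, so the inverse exists.
Bézout: 1 = −2*43 + 3*29.
So 29⁻¹ ≡ 3 (mod 43).

3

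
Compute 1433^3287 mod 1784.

1777

1433^1 ≡ 1433 (mod 1784)
1433^2 ≡ 1433^2 = 2053489 ≡ 105 (mod 1784)
1433^4 ≡ 105^2 = 11025 ≡ 321 (mod 1784)
1433^8 ≡ 321^2 = 103041 ≡ 1353 (mod 1784)
1433^16 ≡ 1353^2 = 1830609 ≡ 225 (mod 1784)
1433^32 ≡ 225^2 = 50625 ≡ 673 (mod 1784)
1433^64 ≡ 673^2 = 452929 ≡ 1577 (mod 1784)
1433^128 ≡ 1577^2 = 2486929 ≡ 33 (mod 1784)
1433^256 ≡ 33^2 = 1089 (mod 1784)
1433^512 ≡ 1089^2 = 1185921 ≡ 1345 (mod 1784)
1433^1024 ≡ 1345^2 = 1809025 ≡ 49 (mod 1784)
1433^2048 ≡ 49^2 = 2401 ≡ 617 (mod 1784)
1433^3287 = 1433^2048 × 1433^1024 × 1433^128 × 1433^64 × 1433^16 × 1433^4 × 1433^2 × 1433^1 ≡ 617 × 49 × 33 × 1577 × 225 × 321 × 105 × 1433 (mod 1784).
Accumulate the product:
617 × 49 = 30233 ≡ 1689
1689 × 33 = 55737 ≡ 433
433 × 1577 = 682841 ≡ 1353
1353 × 225 = 304425 ≡ 1145
1145 × 321 = 367545 ≡ 41
41 × 105 = 4305 ≡ 737
737 × 1433 = 1056121 ≡ 1777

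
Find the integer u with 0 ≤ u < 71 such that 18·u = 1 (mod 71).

Apply the Euclidean algorithm and back-substitute:
71 = 3·18 + 17
18 = 1·17 + 1
17 = 17·1 + 0
gcd(18, 71) = 1, so the inverse exists.
Bézout: 1 = −1·71 + 4·18.
So 18⁻¹ ≡ 4 (mod 71).

4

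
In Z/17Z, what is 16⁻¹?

16

By the extended Euclidean algorithm:
17 = 1·16 + 1
16 = 16·1 + 0
gcd(16, 17) = 1, so the inverse exists.
Back-substitute for 1:
1 = 1·17 − 1·16
So 16⁻¹ ≡ −1 ≡ 16 (mod 17).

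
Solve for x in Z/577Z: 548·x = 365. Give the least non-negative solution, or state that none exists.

gcd(548, 577) = 1, so a unique solution mod 577 exists.
548⁻¹ ≡ 378 (mod 577).
x ≡ 378·365 ≡ 67 (mod 577).

67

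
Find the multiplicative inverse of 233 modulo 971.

946

By the extended Euclidean algorithm:
971 = 4*233 + 39
233 = 5*39 + 38
39 = 1*38 + 1
38 = 38*1 + 0
gcd(233, 971) = 1, so the inverse exists.
Back-substitute for 1:
1 = 1*39 − 1*38
  = −1*233 + 6*39
  = 6*971 − 25*233
So 233⁻¹ ≡ −25 ≡ 946 (mod 971).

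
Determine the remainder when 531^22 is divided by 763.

456

22 in binary is 10110, i.e. 22 = 16 + 4 + 2.
531^1 ≡ 531 (mod 763)
531^2 ≡ 531^2 = 281961 ≡ 414 (mod 763)
531^4 ≡ 414^2 = 171396 ≡ 484 (mod 763)
531^8 ≡ 484^2 = 234256 ≡ 15 (mod 763)
531^16 ≡ 15^2 = 225 (mod 763)
531^22 = 531^16 × 531^4 × 531^2 ≡ 225 × 484 × 414 (mod 763).
Accumulate the product:
225 × 484 = 108900 ≡ 554
554 × 414 = 229356 ≡ 456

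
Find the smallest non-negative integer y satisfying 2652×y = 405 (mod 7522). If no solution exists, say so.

gcd(2652, 7522) = 2, and 2 does not divide 405.
So the congruence has no solution.

no solution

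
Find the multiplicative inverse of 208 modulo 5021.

Apply the Euclidean algorithm and back-substitute:
5021 = 24×208 + 29
208 = 7×29 + 5
29 = 5×5 + 4
5 = 1×4 + 1
4 = 4×1 + 0
gcd(208, 5021) = 1, so the inverse exists.
Back-substitute for 1:
1 = 1×5 − 1×4
  = −1×29 + 6×5
  = 6×208 − 43×29
  = −43×5021 + 1038×208
So 208⁻¹ ≡ 1038 (mod 5021).

1038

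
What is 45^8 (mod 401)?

45^1 ≡ 45 (mod 401)
45^2 ≡ 45^2 = 2025 ≡ 20 (mod 401)
45^4 ≡ 20^2 = 400 (mod 401)
45^8 ≡ 400^2 = 160000 ≡ 1 (mod 401)
So 45^8 ≡ 1 (mod 401).

1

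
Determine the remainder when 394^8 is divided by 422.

Using repeated squaring:
394^1 ≡ 394 (mod 422)
394^2 ≡ 394^2 = 155236 ≡ 362 (mod 422)
394^4 ≡ 362^2 = 131044 ≡ 224 (mod 422)
394^8 ≡ 224^2 = 50176 ≡ 380 (mod 422)
So 394^8 ≡ 380 (mod 422).

380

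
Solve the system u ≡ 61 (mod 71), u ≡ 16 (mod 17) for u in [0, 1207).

203

71⁻¹ mod 17: 71·6 ≡ 1 (mod 17), so 71⁻¹ ≡ 6.
u = 61 + 71·((16 − 61)·6 mod 17) = 61 + 71·2 = 203.
Check: 203 mod 71 = 61, 203 mod 17 = 16. ✓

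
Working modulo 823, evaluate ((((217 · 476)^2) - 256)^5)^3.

217 · 476 = 103292 ≡ 417 (mod 823)
(417)^2 ≡ 236 (mod 823)
236 - 256 = -20 ≡ 803 (mod 823)
(803)^5 ≡ 647 (mod 823)
(647)^3 ≡ 599 (mod 823)

599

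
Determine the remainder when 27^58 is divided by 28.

1

Using repeated squaring:
27^1 ≡ 27 (mod 28)
27^2 ≡ 27^2 = 729 ≡ 1 (mod 28)
27^4 ≡ 1^2 = 1 (mod 28)
27^8 ≡ 1^2 = 1 (mod 28)
27^16 ≡ 1^2 = 1 (mod 28)
27^32 ≡ 1^2 = 1 (mod 28)
27^58 = 27^32 * 27^16 * 27^8 * 27^2 ≡ 1 * 1 * 1 * 1 (mod 28).
Accumulate the product:
1 * 1 = 1
1 * 1 = 1
1 * 1 = 1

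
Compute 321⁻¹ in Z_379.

98

379 = 1·321 + 58
321 = 5·58 + 31
58 = 1·31 + 27
31 = 1·27 + 4
27 = 6·4 + 3
4 = 1·3 + 1
3 = 3·1 + 0
gcd(321, 379) = 1, so the inverse exists.
Bézout: 1 = −83·379 + 98·321.
So 321⁻¹ ≡ 98 (mod 379).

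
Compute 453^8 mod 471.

423

Compute successive squares:
453^1 ≡ 453 (mod 471)
453^2 ≡ 453^2 = 205209 ≡ 324 (mod 471)
453^4 ≡ 324^2 = 104976 ≡ 414 (mod 471)
453^8 ≡ 414^2 = 171396 ≡ 423 (mod 471)
So 453^8 ≡ 423 (mod 471).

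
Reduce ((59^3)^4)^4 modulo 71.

(59)^3 ≡ 47 (mod 71)
(47)^4 ≡ 64 (mod 71)
(64)^4 ≡ 58 (mod 71)

58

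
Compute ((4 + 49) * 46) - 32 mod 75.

4 + 49 = 53
53 * 46 = 2438 ≡ 38 (mod 75)
38 - 32 = 6

6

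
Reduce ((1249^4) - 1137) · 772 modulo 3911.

(1249)^4 ≡ 3484 (mod 3911)
3484 - 1137 = 2347
2347 · 772 = 1811884 ≡ 1091 (mod 3911)

1091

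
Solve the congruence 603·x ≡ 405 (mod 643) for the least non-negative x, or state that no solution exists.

231

gcd(603, 643) = 1, so a unique solution mod 643 exists.
603⁻¹ ≡ 434 (mod 643).
x ≡ 434·405 ≡ 231 (mod 643).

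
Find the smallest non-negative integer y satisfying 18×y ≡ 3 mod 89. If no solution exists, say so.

gcd(18, 89) = 1, so a unique solution mod 89 exists.
18⁻¹ ≡ 5 (mod 89).
y ≡ 5×3 ≡ 15 (mod 89).

15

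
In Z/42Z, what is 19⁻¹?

31

Apply the Euclidean algorithm and back-substitute:
42 = 2×19 + 4
19 = 4×4 + 3
4 = 1×3 + 1
3 = 3×1 + 0
gcd(19, 42) = 1, so the inverse exists.
Bézout: 1 = 5×42 − 11×19.
So 19⁻¹ ≡ −11 ≡ 31 (mod 42).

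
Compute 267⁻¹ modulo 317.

19

Run the extended Euclidean algorithm:
317 = 1×267 + 50
267 = 5×50 + 17
50 = 2×17 + 16
17 = 1×16 + 1
16 = 16×1 + 0
gcd(267, 317) = 1, so the inverse exists.
Bézout: 1 = −16×317 + 19×267.
So 267⁻¹ ≡ 19 (mod 317).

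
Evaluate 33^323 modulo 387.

33^1 ≡ 33 (mod 387)
33^2 ≡ 33^2 = 1089 ≡ 315 (mod 387)
33^4 ≡ 315^2 = 99225 ≡ 153 (mod 387)
33^8 ≡ 153^2 = 23409 ≡ 189 (mod 387)
33^16 ≡ 189^2 = 35721 ≡ 117 (mod 387)
33^32 ≡ 117^2 = 13689 ≡ 144 (mod 387)
33^64 ≡ 144^2 = 20736 ≡ 225 (mod 387)
33^128 ≡ 225^2 = 50625 ≡ 315 (mod 387)
33^256 ≡ 315^2 = 99225 ≡ 153 (mod 387)
33^323 = 33^256 · 33^64 · 33^2 · 33^1 ≡ 153 · 225 · 315 · 33 (mod 387).
Accumulate the product:
153 · 225 = 34425 ≡ 369
369 · 315 = 116235 ≡ 135
135 · 33 = 4455 ≡ 198

198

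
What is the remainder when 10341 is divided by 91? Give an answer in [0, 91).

10341 = 113×91 + 58, so 10341 ≡ 58 (mod 91).

58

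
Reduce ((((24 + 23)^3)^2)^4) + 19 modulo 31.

24 + 23 = 47 ≡ 16 (mod 31)
(16)^3 ≡ 4 (mod 31)
(4)^2 ≡ 16 (mod 31)
(16)^4 ≡ 2 (mod 31)
2 + 19 = 21

21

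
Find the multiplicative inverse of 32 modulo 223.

7

223 = 6·32 + 31
32 = 1·31 + 1
31 = 31·1 + 0
gcd(32, 223) = 1, so the inverse exists.
Bézout: 1 = −1·223 + 7·32.
So 32⁻¹ ≡ 7 (mod 223).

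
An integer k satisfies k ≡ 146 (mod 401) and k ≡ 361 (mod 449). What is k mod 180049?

24607

401⁻¹ mod 449: 401·159 ≡ 1 (mod 449), so 401⁻¹ ≡ 159.
k = 146 + 401·((361 − 146)·159 mod 449) = 146 + 401·61 = 24607.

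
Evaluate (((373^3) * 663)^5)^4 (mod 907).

(373)^3 ≡ 205 (mod 907)
205 * 663 = 135915 ≡ 772 (mod 907)
(772)^5 ≡ 557 (mod 907)
(557)^4 ≡ 304 (mod 907)

304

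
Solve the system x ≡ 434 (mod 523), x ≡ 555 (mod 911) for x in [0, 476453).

523⁻¹ mod 911: 523×54 ≡ 1 (mod 911), so 523⁻¹ ≡ 54.
x = 434 + 523×((555 − 434)×54 mod 911) = 434 + 523×157 = 82545.
Check: 82545 mod 523 = 434, 82545 mod 911 = 555. ✓

82545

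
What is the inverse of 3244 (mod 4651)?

1590

Apply the Euclidean algorithm and back-substitute:
4651 = 1×3244 + 1407
3244 = 2×1407 + 430
1407 = 3×430 + 117
430 = 3×117 + 79
117 = 1×79 + 38
79 = 2×38 + 3
38 = 12×3 + 2
3 = 1×2 + 1
2 = 2×1 + 0
gcd(3244, 4651) = 1, so the inverse exists.
Back-substitute for 1:
1 = 1×3 − 1×2
  = −1×38 + 13×3
  = 13×79 − 27×38
  = −27×117 + 40×79
  = 40×430 − 147×117
  = −147×1407 + 481×430
  = 481×3244 − 1109×1407
  = −1109×4651 + 1590×3244
So 3244⁻¹ ≡ 1590 (mod 4651).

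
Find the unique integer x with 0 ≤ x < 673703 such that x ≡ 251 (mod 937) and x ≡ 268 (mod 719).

300091

937⁻¹ mod 719: 937·188 ≡ 1 (mod 719), so 937⁻¹ ≡ 188.
x = 251 + 937·((268 − 251)·188 mod 719) = 251 + 937·320 = 300091.
Check: 300091 mod 937 = 251, 300091 mod 719 = 268. ✓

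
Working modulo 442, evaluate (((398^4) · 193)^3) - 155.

409

(398)^4 ≡ 378 (mod 442)
378 · 193 = 72954 ≡ 24 (mod 442)
(24)^3 ≡ 122 (mod 442)
122 - 155 = -33 ≡ 409 (mod 442)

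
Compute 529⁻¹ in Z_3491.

Apply the Euclidean algorithm and back-substitute:
3491 = 6×529 + 317
529 = 1×317 + 212
317 = 1×212 + 105
212 = 2×105 + 2
105 = 52×2 + 1
2 = 2×1 + 0
gcd(529, 3491) = 1, so the inverse exists.
Back-substitute for 1:
1 = 1×105 − 52×2
  = −52×212 + 105×105
  = 105×317 − 157×212
  = −157×529 + 262×317
  = 262×3491 − 1729×529
So 529⁻¹ ≡ −1729 ≡ 1762 (mod 3491).

1762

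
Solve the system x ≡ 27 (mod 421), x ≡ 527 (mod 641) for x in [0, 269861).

421⁻¹ mod 641: 421·236 ≡ 1 (mod 641), so 421⁻¹ ≡ 236.
x = 27 + 421·((527 − 27)·236 mod 641) = 27 + 421·56 = 23603.
Check: 23603 mod 421 = 27, 23603 mod 641 = 527. ✓

23603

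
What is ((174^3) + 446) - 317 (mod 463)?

(174)^3 ≡ 10 (mod 463)
10 + 446 = 456
456 - 317 = 139

139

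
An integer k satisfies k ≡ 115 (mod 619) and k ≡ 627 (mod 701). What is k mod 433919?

239668

619⁻¹ mod 701: 619·265 ≡ 1 (mod 701), so 619⁻¹ ≡ 265.
k = 115 + 619·((627 − 115)·265 mod 701) = 115 + 619·387 = 239668.
Check: 239668 mod 619 = 115, 239668 mod 701 = 627. ✓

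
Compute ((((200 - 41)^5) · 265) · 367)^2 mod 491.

200 - 41 = 159
(159)^5 ≡ 268 (mod 491)
268 · 265 = 71020 ≡ 316 (mod 491)
316 · 367 = 115972 ≡ 96 (mod 491)
(96)^2 ≡ 378 (mod 491)

378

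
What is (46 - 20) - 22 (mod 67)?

4

46 - 20 = 26
26 - 22 = 4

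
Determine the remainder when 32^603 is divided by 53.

By square-and-multiply:
603 in binary is 1001011011, i.e. 603 = 512 + 64 + 16 + 8 + 2 + 1.
32^1 ≡ 32 (mod 53)
32^2 ≡ 32^2 = 1024 ≡ 17 (mod 53)
32^4 ≡ 17^2 = 289 ≡ 24 (mod 53)
32^8 ≡ 24^2 = 576 ≡ 46 (mod 53)
32^16 ≡ 46^2 = 2116 ≡ 49 (mod 53)
32^32 ≡ 49^2 = 2401 ≡ 16 (mod 53)
32^64 ≡ 16^2 = 256 ≡ 44 (mod 53)
32^128 ≡ 44^2 = 1936 ≡ 28 (mod 53)
32^256 ≡ 28^2 = 784 ≡ 42 (mod 53)
32^512 ≡ 42^2 = 1764 ≡ 15 (mod 53)
32^603 = 32^512 * 32^64 * 32^16 * 32^8 * 32^2 * 32^1 ≡ 15 * 44 * 49 * 46 * 17 * 32 (mod 53).
Accumulate the product:
15 * 44 = 660 ≡ 24
24 * 49 = 1176 ≡ 10
10 * 46 = 460 ≡ 36
36 * 17 = 612 ≡ 29
29 * 32 = 928 ≡ 27

27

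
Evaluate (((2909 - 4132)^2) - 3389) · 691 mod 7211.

5096

2909 - 4132 = -1223 ≡ 5988 (mod 7211)
(5988)^2 ≡ 3052 (mod 7211)
3052 - 3389 = -337 ≡ 6874 (mod 7211)
6874 · 691 = 4749934 ≡ 5096 (mod 7211)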